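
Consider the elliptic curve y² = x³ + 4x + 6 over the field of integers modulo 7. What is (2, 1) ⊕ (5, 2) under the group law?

(2, 1) + (5, 2). λ = (2 - 1)/(5 - 2) ≡ 1/3 mod 7. 3⁻¹ ≡ 5 (mod 7), so λ ≡ 5.
  x = λ² - 2 - 5 = 25 - 7 ≡ 4; y = λ·(2 - 4) - 1 ≡ 3. → (4, 3)

(4, 3)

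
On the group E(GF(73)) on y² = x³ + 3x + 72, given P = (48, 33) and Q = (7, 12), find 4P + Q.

First 4P:
Repeated addition: build up to 4P.
2P: tangent at (48, 33): λ = (3·48² + 3)/(2·33) ≡ 53/66. 66⁻¹ ≡ 52 (mod 73) since 66·52 = 3432 ≡ 1, so λ ≡ 53·52 ≡ 55.
  x = λ² - 48 - 48 = 3025 - 96 ≡ 9; y = λ·(48 - 9) - 33 ≡ 68. → (9, 68)
3P: (9, 68) + (48, 33). λ = (33 - 68)/(48 - 9) ≡ 38/39 mod 73. 39⁻¹ ≡ 15 (mod 73) since 39·15 = 585 ≡ 1, so λ ≡ 59.
  x = λ² - 9 - 48 = 3481 - 57 ≡ 66; y = λ·(9 - 66) - 68 ≡ 0. → (66, 0)
4P: (66, 0) + (48, 33). λ = (33 - 0)/(48 - 66) ≡ 33/55 mod 73. 55⁻¹ ≡ 4 (mod 73), so λ ≡ 59.
  x = λ² - 66 - 48 = 3481 - 114 ≡ 9; y = λ·(66 - 9) - 0 ≡ 5. → (9, 5)
4P = (9, 5).
Finally 4P + Q:
(9, 5) + (7, 12). λ = (12 - 5)/(7 - 9) ≡ 7/71 mod 73. 71⁻¹ ≡ 36 (mod 73) since 71·36 = 2556 ≡ 1, so λ ≡ 33.
  x = λ² - 9 - 7 = 1089 - 16 ≡ 51; y = λ·(9 - 51) - 5 ≡ 69. → (51, 69)

(51, 69)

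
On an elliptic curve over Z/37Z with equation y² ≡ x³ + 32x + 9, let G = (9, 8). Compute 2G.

(20, 18)

tangent at (9, 8): λ = (3·9² + 32)/(2·8) ≡ 16/16. 16⁻¹ ≡ 7 (mod 37) since 16·7 = 112 ≡ 1, so λ ≡ 16·7 ≡ 1.
  x = λ² - 9 - 9 = 1 - 18 ≡ 20; y = λ·(9 - 20) - 8 ≡ 18. → (20, 18)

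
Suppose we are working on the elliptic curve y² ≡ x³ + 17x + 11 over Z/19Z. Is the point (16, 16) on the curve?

y² = 16² ≡ 9; x³ + 17x + 11 = 4379 ≡ 9 (mod 19). 9 = 9.

yes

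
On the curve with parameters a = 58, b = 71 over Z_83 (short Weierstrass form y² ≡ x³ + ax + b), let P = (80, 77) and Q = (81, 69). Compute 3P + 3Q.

(21, 80)

First 3P:
Repeated addition: build up to 3P.
2P: tangent at (80, 77): λ = (3·80² + 58)/(2·77) ≡ 2/71. 71⁻¹ ≡ 76 (mod 83) since 71·76 = 5396 ≡ 1, so λ ≡ 2·76 ≡ 69.
  x = λ² - 80 - 80 = 4761 - 160 ≡ 36; y = λ·(80 - 36) - 77 ≡ 54. → (36, 54)
3P: (36, 54) + (80, 77). λ = (77 - 54)/(80 - 36) ≡ 23/44 mod 83. 44⁻¹ ≡ 17 (mod 83), so λ ≡ 59.
  x = λ² - 36 - 80 = 3481 - 116 ≡ 45; y = λ·(36 - 45) - 54 ≡ 79. → (45, 79)
3P = (45, 79).
Next 3Q:
Repeated addition: build up to 3Q.
2Q: tangent at (81, 69): λ = (3·81² + 58)/(2·69) ≡ 70/55. 55⁻¹ ≡ 80 (mod 83), so λ ≡ 70·80 ≡ 39.
  x = λ² - 81 - 81 = 1521 - 162 ≡ 31; y = λ·(81 - 31) - 69 ≡ 55. → (31, 55)
3Q: (31, 55) + (81, 69). λ = (69 - 55)/(81 - 31) ≡ 14/50 mod 83. 50⁻¹ ≡ 5 (mod 83), so λ ≡ 70.
  x = λ² - 31 - 81 = 4900 - 112 ≡ 57; y = λ·(31 - 57) - 55 ≡ 34. → (57, 34)
3Q = (57, 34).
Finally 3P + 3Q:
(45, 79) + (57, 34). λ = (34 - 79)/(57 - 45) ≡ 38/12 mod 83. 12⁻¹ ≡ 7 (mod 83), so λ ≡ 17.
  x = λ² - 45 - 57 = 289 - 102 ≡ 21; y = λ·(45 - 21) - 79 ≡ 80. → (21, 80)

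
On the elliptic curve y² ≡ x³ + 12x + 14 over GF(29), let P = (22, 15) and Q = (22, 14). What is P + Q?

The two points share x = 22 and their y-coordinates satisfy 15 + 14 ≡ 0 (mod 29), so they are inverses. Their sum is ∞.

O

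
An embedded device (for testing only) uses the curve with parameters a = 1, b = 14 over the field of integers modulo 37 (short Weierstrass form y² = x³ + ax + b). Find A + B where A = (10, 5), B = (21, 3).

(10, 5) + (21, 3). λ = (3 - 5)/(21 - 10) ≡ 35/11 mod 37. 11⁻¹ ≡ 27 (mod 37), so λ ≡ 20.
  x = λ² - 10 - 21 = 400 - 31 ≡ 36; y = λ·(10 - 36) - 5 ≡ 30. → (36, 30)

(36, 30)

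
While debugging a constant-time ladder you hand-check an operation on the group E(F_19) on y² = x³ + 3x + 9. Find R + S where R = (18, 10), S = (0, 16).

(18, 10) + (0, 16). λ = (16 - 10)/(0 - 18) ≡ 6/1 mod 19. 1⁻¹ ≡ 1 (mod 19), so λ ≡ 6.
  x = λ² - 18 - 0 = 36 - 18 ≡ 18; y = λ·(18 - 18) - 10 ≡ 9. → (18, 9)

(18, 9)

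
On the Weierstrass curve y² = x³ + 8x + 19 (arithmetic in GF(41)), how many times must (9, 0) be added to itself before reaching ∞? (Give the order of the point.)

2P: (9, 0) + (9, 0): same x and y₁ ≡ -y₂, so the sum is ∞.
2P = ∞, so the order is 2.

2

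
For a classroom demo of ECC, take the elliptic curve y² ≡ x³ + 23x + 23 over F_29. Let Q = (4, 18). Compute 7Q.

(21, 9)

Double-and-add on 7 = (111)₂. Start with Q = (4, 18) for the leading 1-bit.
double: tangent at (4, 18): λ = (3·4² + 23)/(2·18) ≡ 13/7. 7⁻¹ ≡ 25 (mod 29), so λ ≡ 13·25 ≡ 6.
  x = λ² - 4 - 4 = 36 - 8 ≡ 28; y = λ·(4 - 28) - 18 ≡ 12. → (28, 12)
add Q: (28, 12) + (4, 18). λ = (18 - 12)/(4 - 28) ≡ 6/5 mod 29. 5⁻¹ ≡ 6 (mod 29) since 5·6 = 30 ≡ 1, so λ ≡ 7.
  x = λ² - 28 - 4 = 49 - 32 ≡ 17; y = λ·(28 - 17) - 12 ≡ 7. → (17, 7)
double: tangent at (17, 7): λ = (3·17² + 23)/(2·7) ≡ 20/14. 14⁻¹ ≡ 27 (mod 29) since 14·27 = 378 ≡ 1, so λ ≡ 20·27 ≡ 18.
  x = λ² - 17 - 17 = 324 - 34 ≡ 0; y = λ·(17 - 0) - 7 ≡ 9. → (0, 9)
add Q: (0, 9) + (4, 18). λ = (18 - 9)/(4 - 0) ≡ 9/4 mod 29. 4⁻¹ ≡ 22 (mod 29), so λ ≡ 24.
  x = λ² - 0 - 4 = 576 - 4 ≡ 21; y = λ·(0 - 21) - 9 ≡ 9. → (21, 9)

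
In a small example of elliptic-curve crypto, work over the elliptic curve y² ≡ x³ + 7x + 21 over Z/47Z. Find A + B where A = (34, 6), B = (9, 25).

(13, 10)

(34, 6) + (9, 25). λ = (25 - 6)/(9 - 34) ≡ 19/22 mod 47. 22⁻¹ ≡ 15 (mod 47) since 22·15 = 330 ≡ 1, so λ ≡ 3.
  x = λ² - 34 - 9 = 9 - 43 ≡ 13; y = λ·(34 - 13) - 6 ≡ 10. → (13, 10)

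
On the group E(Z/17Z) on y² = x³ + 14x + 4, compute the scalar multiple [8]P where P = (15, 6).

(1, 11)

Double-and-add on 8 = (1000)₂. Start with P = (15, 6) for the leading 1-bit.
double: tangent at (15, 6): λ = (3·15² + 14)/(2·6) ≡ 9/12. 12⁻¹ ≡ 10 (mod 17), so λ ≡ 9·10 ≡ 5.
  x = λ² - 15 - 15 = 25 - 30 ≡ 12; y = λ·(15 - 12) - 6 ≡ 9. → (12, 9)
double: tangent at (12, 9): λ = (3·12² + 14)/(2·9) ≡ 4/1. 1⁻¹ ≡ 1 (mod 17), so λ ≡ 4·1 ≡ 4.
  x = λ² - 12 - 12 = 16 - 24 ≡ 9; y = λ·(12 - 9) - 9 ≡ 3. → (9, 3)
double: tangent at (9, 3): λ = (3·9² + 14)/(2·3) ≡ 2/6. 6⁻¹ ≡ 3 (mod 17) since 6·3 = 18 ≡ 1, so λ ≡ 2·3 ≡ 6.
  x = λ² - 9 - 9 = 36 - 18 ≡ 1; y = λ·(9 - 1) - 3 ≡ 11. → (1, 11)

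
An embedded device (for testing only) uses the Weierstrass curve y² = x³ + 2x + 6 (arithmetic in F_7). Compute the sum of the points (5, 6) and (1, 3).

(5, 6) + (1, 3). λ = (3 - 6)/(1 - 5) ≡ 4/3 mod 7. 3⁻¹ ≡ 5 (mod 7), so λ ≡ 6.
  x = λ² - 5 - 1 = 36 - 6 ≡ 2; y = λ·(5 - 2) - 6 ≡ 5. → (2, 5)

(2, 5)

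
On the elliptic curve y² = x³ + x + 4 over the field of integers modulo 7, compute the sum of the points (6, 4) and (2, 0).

(6, 4) + (2, 0). λ = (0 - 4)/(2 - 6) ≡ 3/3 mod 7. 3⁻¹ ≡ 5 (mod 7) since 3·5 = 15 ≡ 1, so λ ≡ 1.
  x = λ² - 6 - 2 = 1 - 8 ≡ 0; y = λ·(6 - 0) - 4 ≡ 2. → (0, 2)

(0, 2)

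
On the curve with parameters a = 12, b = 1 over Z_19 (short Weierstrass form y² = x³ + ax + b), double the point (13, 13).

(17, 8)

tangent at (13, 13): λ = (3·13² + 12)/(2·13) ≡ 6/7. 7⁻¹ ≡ 11 (mod 19), so λ ≡ 6·11 ≡ 9.
  x = λ² - 13 - 13 = 81 - 26 ≡ 17; y = λ·(13 - 17) - 13 ≡ 8. → (17, 8)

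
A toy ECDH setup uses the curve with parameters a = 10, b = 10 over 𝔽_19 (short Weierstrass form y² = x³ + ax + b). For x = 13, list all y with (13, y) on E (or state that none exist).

0

x³ + 10x + 10 = 2337 ≡ 0 (mod 19).
Only y = 0 satisfies y² ≡ 0.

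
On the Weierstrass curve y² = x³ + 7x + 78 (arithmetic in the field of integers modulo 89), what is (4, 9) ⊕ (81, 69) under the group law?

(4, 9) + (81, 69). λ = (69 - 9)/(81 - 4) ≡ 60/77 mod 89. 77⁻¹ ≡ 37 (mod 89), so λ ≡ 84.
  x = λ² - 4 - 81 = 7056 - 85 ≡ 29; y = λ·(4 - 29) - 9 ≡ 27. → (29, 27)

(29, 27)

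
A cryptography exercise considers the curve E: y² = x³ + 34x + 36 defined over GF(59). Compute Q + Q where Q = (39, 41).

tangent at (39, 41): λ = (3·39² + 34)/(2·41) ≡ 54/23. 23⁻¹ ≡ 18 (mod 59), so λ ≡ 54·18 ≡ 28.
  x = λ² - 39 - 39 = 784 - 78 ≡ 57; y = λ·(39 - 57) - 41 ≡ 45. → (57, 45)

(57, 45)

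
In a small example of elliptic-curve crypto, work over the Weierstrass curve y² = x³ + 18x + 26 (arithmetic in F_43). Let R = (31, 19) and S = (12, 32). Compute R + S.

(15, 4)

(31, 19) + (12, 32). λ = (32 - 19)/(12 - 31) ≡ 13/24 mod 43. 24⁻¹ ≡ 9 (mod 43) since 24·9 = 216 ≡ 1, so λ ≡ 31.
  x = λ² - 31 - 12 = 961 - 43 ≡ 15; y = λ·(31 - 15) - 19 ≡ 4. → (15, 4)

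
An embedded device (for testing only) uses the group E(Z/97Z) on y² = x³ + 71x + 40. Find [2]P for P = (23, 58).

tangent at (23, 58): λ = (3·23² + 71)/(2·58) ≡ 9/19. 19⁻¹ ≡ 46 (mod 97) since 19·46 = 874 ≡ 1, so λ ≡ 9·46 ≡ 26.
  x = λ² - 23 - 23 = 676 - 46 ≡ 48; y = λ·(23 - 48) - 58 ≡ 68. → (48, 68)

(48, 68)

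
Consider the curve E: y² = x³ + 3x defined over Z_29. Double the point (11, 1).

(1, 2)

tangent at (11, 1): λ = (3·11² + 3)/(2·1) ≡ 18/2. 2⁻¹ ≡ 15 (mod 29), so λ ≡ 18·15 ≡ 9.
  x = λ² - 11 - 11 = 81 - 22 ≡ 1; y = λ·(11 - 1) - 1 ≡ 2. → (1, 2)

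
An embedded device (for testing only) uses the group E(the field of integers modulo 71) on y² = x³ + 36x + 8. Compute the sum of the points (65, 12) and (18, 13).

(68, 50)

(65, 12) + (18, 13). λ = (13 - 12)/(18 - 65) ≡ 1/24 mod 71. 24⁻¹ ≡ 3 (mod 71) since 24·3 = 72 ≡ 1, so λ ≡ 3.
  x = λ² - 65 - 18 = 9 - 83 ≡ 68; y = λ·(65 - 68) - 12 ≡ 50. → (68, 50)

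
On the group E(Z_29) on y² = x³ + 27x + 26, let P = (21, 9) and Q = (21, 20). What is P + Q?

The two points share x = 21 and their y-coordinates satisfy 9 + 20 ≡ 0 (mod 29), so they are inverses. Their sum is 𝒪.

O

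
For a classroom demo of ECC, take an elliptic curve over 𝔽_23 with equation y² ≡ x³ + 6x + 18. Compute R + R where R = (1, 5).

tangent at (1, 5): λ = (3·1² + 6)/(2·5) ≡ 9/10. 10⁻¹ ≡ 7 (mod 23), so λ ≡ 9·7 ≡ 17.
  x = λ² - 1 - 1 = 289 - 2 ≡ 11; y = λ·(1 - 11) - 5 ≡ 9. → (11, 9)

(11, 9)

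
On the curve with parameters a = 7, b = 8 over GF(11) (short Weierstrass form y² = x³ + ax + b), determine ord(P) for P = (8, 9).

7

2P: tangent at (8, 9): λ = (3·8² + 7)/(2·9) ≡ 1/7. 7⁻¹ ≡ 8 (mod 11), so λ ≡ 1·8 ≡ 8.
  x = λ² - 8 - 8 = 64 - 16 ≡ 4; y = λ·(8 - 4) - 9 ≡ 1. → (4, 1)
3P: (4, 1) + (8, 9). λ = (9 - 1)/(8 - 4) ≡ 8/4 mod 11. 4⁻¹ ≡ 3 (mod 11), so λ ≡ 2.
  x = λ² - 4 - 8 = 4 - 12 ≡ 3; y = λ·(4 - 3) - 1 ≡ 1. → (3, 1)
4P: (3, 1) + (8, 9). λ = (9 - 1)/(8 - 3) ≡ 8/5 mod 11. 5⁻¹ ≡ 9 (mod 11) since 5·9 = 45 ≡ 1, so λ ≡ 6.
  x = λ² - 3 - 8 = 36 - 11 ≡ 3; y = λ·(3 - 3) - 1 ≡ 10. → (3, 10)
5P: (3, 10) + (8, 9). λ = (9 - 10)/(8 - 3) ≡ 10/5 mod 11. 5⁻¹ ≡ 9 (mod 11) since 5·9 = 45 ≡ 1, so λ ≡ 2.
  x = λ² - 3 - 8 = 4 - 11 ≡ 4; y = λ·(3 - 4) - 10 ≡ 10. → (4, 10)
6P: (4, 10) + (8, 9). λ = (9 - 10)/(8 - 4) ≡ 10/4 mod 11. 4⁻¹ ≡ 3 (mod 11) since 4·3 = 12 ≡ 1, so λ ≡ 8.
  x = λ² - 4 - 8 = 64 - 12 ≡ 8; y = λ·(4 - 8) - 10 ≡ 2. → (8, 2)
7P: (8, 2) + (8, 9): same x and y₁ ≡ -y₂, so the sum is O.
7P = O, so the order is 7.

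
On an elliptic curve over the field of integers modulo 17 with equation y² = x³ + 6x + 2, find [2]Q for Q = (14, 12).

(14, 5)

tangent at (14, 12): λ = (3·14² + 6)/(2·12) ≡ 16/7. 7⁻¹ ≡ 5 (mod 17), so λ ≡ 16·5 ≡ 12.
  x = λ² - 14 - 14 = 144 - 28 ≡ 14; y = λ·(14 - 14) - 12 ≡ 5. → (14, 5)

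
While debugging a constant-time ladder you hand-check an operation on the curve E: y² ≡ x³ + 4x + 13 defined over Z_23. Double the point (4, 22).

(1, 15)

tangent at (4, 22): λ = (3·4² + 4)/(2·22) ≡ 6/21. 21⁻¹ ≡ 11 (mod 23), so λ ≡ 6·11 ≡ 20.
  x = λ² - 4 - 4 = 400 - 8 ≡ 1; y = λ·(4 - 1) - 22 ≡ 15. → (1, 15)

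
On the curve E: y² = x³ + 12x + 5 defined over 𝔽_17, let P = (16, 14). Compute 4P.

Double-and-add on 4 = (100)₂. Start with P = (16, 14) for the leading 1-bit.
double: tangent at (16, 14): λ = (3·16² + 12)/(2·14) ≡ 15/11. 11⁻¹ ≡ 14 (mod 17) since 11·14 = 154 ≡ 1, so λ ≡ 15·14 ≡ 6.
  x = λ² - 16 - 16 = 36 - 32 ≡ 4; y = λ·(16 - 4) - 14 ≡ 7. → (4, 7)
double: tangent at (4, 7): λ = (3·4² + 12)/(2·7) ≡ 9/14. 14⁻¹ ≡ 11 (mod 17), so λ ≡ 9·11 ≡ 14.
  x = λ² - 4 - 4 = 196 - 8 ≡ 1; y = λ·(4 - 1) - 7 ≡ 1. → (1, 1)

(1, 1)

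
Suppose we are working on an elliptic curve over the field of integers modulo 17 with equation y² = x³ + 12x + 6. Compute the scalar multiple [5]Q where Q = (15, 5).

Double-and-add on 5 = (101)₂. Start with Q = (15, 5) for the leading 1-bit.
double: tangent at (15, 5): λ = (3·15² + 12)/(2·5) ≡ 7/10. 10⁻¹ ≡ 12 (mod 17) since 10·12 = 120 ≡ 1, so λ ≡ 7·12 ≡ 16.
  x = λ² - 15 - 15 = 256 - 30 ≡ 5; y = λ·(15 - 5) - 5 ≡ 2. → (5, 2)
double: tangent at (5, 2): λ = (3·5² + 12)/(2·2) ≡ 2/4. 4⁻¹ ≡ 13 (mod 17) since 4·13 = 52 ≡ 1, so λ ≡ 2·13 ≡ 9.
  x = λ² - 5 - 5 = 81 - 10 ≡ 3; y = λ·(5 - 3) - 2 ≡ 16. → (3, 16)
add Q: (3, 16) + (15, 5). λ = (5 - 16)/(15 - 3) ≡ 6/12 mod 17. 12⁻¹ ≡ 10 (mod 17) since 12·10 = 120 ≡ 1, so λ ≡ 9.
  x = λ² - 3 - 15 = 81 - 18 ≡ 12; y = λ·(3 - 12) - 16 ≡ 5. → (12, 5)

(12, 5)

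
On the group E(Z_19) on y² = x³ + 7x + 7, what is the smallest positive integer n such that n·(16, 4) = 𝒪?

2P: tangent at (16, 4): λ = (3·16² + 7)/(2·4) ≡ 15/8. 8⁻¹ ≡ 12 (mod 19), so λ ≡ 15·12 ≡ 9.
  x = λ² - 16 - 16 = 81 - 32 ≡ 11; y = λ·(16 - 11) - 4 ≡ 3. → (11, 3)
3P: (11, 3) + (16, 4). λ = (4 - 3)/(16 - 11) ≡ 1/5 mod 19. 5⁻¹ ≡ 4 (mod 19), so λ ≡ 4.
  x = λ² - 11 - 16 = 16 - 27 ≡ 8; y = λ·(11 - 8) - 3 ≡ 9. → (8, 9)
4P: (8, 9) + (16, 4). λ = (4 - 9)/(16 - 8) ≡ 14/8 mod 19. 8⁻¹ ≡ 12 (mod 19) since 8·12 = 96 ≡ 1, so λ ≡ 16.
  x = λ² - 8 - 16 = 256 - 24 ≡ 4; y = λ·(8 - 4) - 9 ≡ 17. → (4, 17)
5P: (4, 17) + (16, 4). λ = (4 - 17)/(16 - 4) ≡ 6/12 mod 19. 12⁻¹ ≡ 8 (mod 19), so λ ≡ 10.
  x = λ² - 4 - 16 = 100 - 20 ≡ 4; y = λ·(4 - 4) - 17 ≡ 2. → (4, 2)
6P: (4, 2) + (16, 4). λ = (4 - 2)/(16 - 4) ≡ 2/12 mod 19. 12⁻¹ ≡ 8 (mod 19), so λ ≡ 16.
  x = λ² - 4 - 16 = 256 - 20 ≡ 8; y = λ·(4 - 8) - 2 ≡ 10. → (8, 10)
7P: (8, 10) + (16, 4). λ = (4 - 10)/(16 - 8) ≡ 13/8 mod 19. 8⁻¹ ≡ 12 (mod 19) since 8·12 = 96 ≡ 1, so λ ≡ 4.
  x = λ² - 8 - 16 = 16 - 24 ≡ 11; y = λ·(8 - 11) - 10 ≡ 16. → (11, 16)
8P: (11, 16) + (16, 4). λ = (4 - 16)/(16 - 11) ≡ 7/5 mod 19. 5⁻¹ ≡ 4 (mod 19), so λ ≡ 9.
  x = λ² - 11 - 16 = 81 - 27 ≡ 16; y = λ·(11 - 16) - 16 ≡ 15. → (16, 15)
9P: (16, 15) + (16, 4): same x and y₁ ≡ -y₂, so the sum is 𝒪.
9P = 𝒪, so the order is 9.

9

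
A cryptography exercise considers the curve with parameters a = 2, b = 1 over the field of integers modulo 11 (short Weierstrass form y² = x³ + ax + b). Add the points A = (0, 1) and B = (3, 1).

(0, 1) + (3, 1). λ = (1 - 1)/(3 - 0) ≡ 0/3 mod 11. 3⁻¹ ≡ 4 (mod 11), so λ ≡ 0.
  x = λ² - 0 - 3 = 0 - 3 ≡ 8; y = λ·(0 - 8) - 1 ≡ 10. → (8, 10)

(8, 10)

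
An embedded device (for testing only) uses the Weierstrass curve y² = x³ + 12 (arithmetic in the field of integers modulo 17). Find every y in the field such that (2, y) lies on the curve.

x³ + 0x + 12 = 20 ≡ 3 (mod 17).
3 is a non-residue mod 17; no y exists.

none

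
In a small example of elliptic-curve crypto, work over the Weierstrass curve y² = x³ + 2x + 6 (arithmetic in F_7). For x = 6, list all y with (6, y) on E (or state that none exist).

none

x³ + 2x + 6 = 234 ≡ 3 (mod 7).
3 is a non-residue mod 7; no y exists.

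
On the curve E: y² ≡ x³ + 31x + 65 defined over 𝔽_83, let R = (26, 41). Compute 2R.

tangent at (26, 41): λ = (3·26² + 31)/(2·41) ≡ 67/82. 82⁻¹ ≡ 82 (mod 83) since 82·82 = 6724 ≡ 1, so λ ≡ 67·82 ≡ 16.
  x = λ² - 26 - 26 = 256 - 52 ≡ 38; y = λ·(26 - 38) - 41 ≡ 16. → (38, 16)

(38, 16)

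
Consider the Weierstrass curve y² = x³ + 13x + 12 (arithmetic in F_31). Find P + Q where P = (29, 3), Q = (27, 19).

(8, 15)

(29, 3) + (27, 19). λ = (19 - 3)/(27 - 29) ≡ 16/29 mod 31. 29⁻¹ ≡ 15 (mod 31) since 29·15 = 435 ≡ 1, so λ ≡ 23.
  x = λ² - 29 - 27 = 529 - 56 ≡ 8; y = λ·(29 - 8) - 3 ≡ 15. → (8, 15)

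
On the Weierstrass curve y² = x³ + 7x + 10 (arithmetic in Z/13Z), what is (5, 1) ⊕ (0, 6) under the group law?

(9, 3)

(5, 1) + (0, 6). λ = (6 - 1)/(0 - 5) ≡ 5/8 mod 13. 8⁻¹ ≡ 5 (mod 13), so λ ≡ 12.
  x = λ² - 5 - 0 = 144 - 5 ≡ 9; y = λ·(5 - 9) - 1 ≡ 3. → (9, 3)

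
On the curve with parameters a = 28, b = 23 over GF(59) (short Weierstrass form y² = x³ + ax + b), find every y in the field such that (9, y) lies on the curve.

x³ + 28x + 23 = 1004 ≡ 1 (mod 59).
Square roots of 1 mod 59: 1 and 58 (since 1² = 1 ≡ 1).

1, 58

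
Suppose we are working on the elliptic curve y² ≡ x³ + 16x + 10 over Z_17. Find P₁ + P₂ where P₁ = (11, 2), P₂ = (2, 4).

(11, 2) + (2, 4). λ = (4 - 2)/(2 - 11) ≡ 2/8 mod 17. 8⁻¹ ≡ 15 (mod 17) since 8·15 = 120 ≡ 1, so λ ≡ 13.
  x = λ² - 11 - 2 = 169 - 13 ≡ 3; y = λ·(11 - 3) - 2 ≡ 0. → (3, 0)

(3, 0)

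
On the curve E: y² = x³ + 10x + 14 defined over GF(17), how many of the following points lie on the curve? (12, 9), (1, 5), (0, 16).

1

(12, 9): 9² ≡ 13, rhs ≡ 9 → off.
(1, 5): 5² ≡ 8, rhs ≡ 8 → on.
(0, 16): 16² ≡ 1, rhs ≡ 14 → off.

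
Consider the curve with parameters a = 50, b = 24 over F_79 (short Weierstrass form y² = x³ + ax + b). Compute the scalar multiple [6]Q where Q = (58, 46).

Repeated addition: build up to 6Q.
2Q: tangent at (58, 46): λ = (3·58² + 50)/(2·46) ≡ 30/13. 13⁻¹ ≡ 73 (mod 79), so λ ≡ 30·73 ≡ 57.
  x = λ² - 58 - 58 = 3249 - 116 ≡ 52; y = λ·(58 - 52) - 46 ≡ 59. → (52, 59)
3Q: (52, 59) + (58, 46). λ = (46 - 59)/(58 - 52) ≡ 66/6 mod 79. 6⁻¹ ≡ 66 (mod 79), so λ ≡ 11.
  x = λ² - 52 - 58 = 121 - 110 ≡ 11; y = λ·(52 - 11) - 59 ≡ 76. → (11, 76)
4Q: (11, 76) + (58, 46). λ = (46 - 76)/(58 - 11) ≡ 49/47 mod 79. 47⁻¹ ≡ 37 (mod 79), so λ ≡ 75.
  x = λ² - 11 - 58 = 5625 - 69 ≡ 26; y = λ·(11 - 26) - 76 ≡ 63. → (26, 63)
5Q: (26, 63) + (58, 46). λ = (46 - 63)/(58 - 26) ≡ 62/32 mod 79. 32⁻¹ ≡ 42 (mod 79), so λ ≡ 76.
  x = λ² - 26 - 58 = 5776 - 84 ≡ 4; y = λ·(26 - 4) - 63 ≡ 29. → (4, 29)
6Q: (4, 29) + (58, 46). λ = (46 - 29)/(58 - 4) ≡ 17/54 mod 79. 54⁻¹ ≡ 60 (mod 79), so λ ≡ 72.
  x = λ² - 4 - 58 = 5184 - 62 ≡ 66; y = λ·(4 - 66) - 29 ≡ 10. → (66, 10)

(66, 10)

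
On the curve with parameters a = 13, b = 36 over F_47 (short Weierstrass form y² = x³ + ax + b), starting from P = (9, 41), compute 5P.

Double-and-add on 5 = (101)₂. Start with P = (9, 41) for the leading 1-bit.
double: tangent at (9, 41): λ = (3·9² + 13)/(2·41) ≡ 21/35. 35⁻¹ ≡ 43 (mod 47), so λ ≡ 21·43 ≡ 10.
  x = λ² - 9 - 9 = 100 - 18 ≡ 35; y = λ·(9 - 35) - 41 ≡ 28. → (35, 28)
double: tangent at (35, 28): λ = (3·35² + 13)/(2·28) ≡ 22/9. 9⁻¹ ≡ 21 (mod 47) since 9·21 = 189 ≡ 1, so λ ≡ 22·21 ≡ 39.
  x = λ² - 35 - 35 = 1521 - 70 ≡ 41; y = λ·(35 - 41) - 28 ≡ 20. → (41, 20)
add P: (41, 20) + (9, 41). λ = (41 - 20)/(9 - 41) ≡ 21/15 mod 47. 15⁻¹ ≡ 22 (mod 47), so λ ≡ 39.
  x = λ² - 41 - 9 = 1521 - 50 ≡ 14; y = λ·(41 - 14) - 20 ≡ 46. → (14, 46)

(14, 46)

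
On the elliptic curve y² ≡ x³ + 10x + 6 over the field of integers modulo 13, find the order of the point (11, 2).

2P: tangent at (11, 2): λ = (3·11² + 10)/(2·2) ≡ 9/4. 4⁻¹ ≡ 10 (mod 13), so λ ≡ 9·10 ≡ 12.
  x = λ² - 11 - 11 = 144 - 22 ≡ 5; y = λ·(11 - 5) - 2 ≡ 5. → (5, 5)
3P: (5, 5) + (11, 2). λ = (2 - 5)/(11 - 5) ≡ 10/6 mod 13. 6⁻¹ ≡ 11 (mod 13), so λ ≡ 6.
  x = λ² - 5 - 11 = 36 - 16 ≡ 7; y = λ·(5 - 7) - 5 ≡ 9. → (7, 9)
4P: (7, 9) + (11, 2). λ = (2 - 9)/(11 - 7) ≡ 6/4 mod 13. 4⁻¹ ≡ 10 (mod 13), so λ ≡ 8.
  x = λ² - 7 - 11 = 64 - 18 ≡ 7; y = λ·(7 - 7) - 9 ≡ 4. → (7, 4)
5P: (7, 4) + (11, 2). λ = (2 - 4)/(11 - 7) ≡ 11/4 mod 13. 4⁻¹ ≡ 10 (mod 13), so λ ≡ 6.
  x = λ² - 7 - 11 = 36 - 18 ≡ 5; y = λ·(7 - 5) - 4 ≡ 8. → (5, 8)
6P: (5, 8) + (11, 2). λ = (2 - 8)/(11 - 5) ≡ 7/6 mod 13. 6⁻¹ ≡ 11 (mod 13), so λ ≡ 12.
  x = λ² - 5 - 11 = 144 - 16 ≡ 11; y = λ·(5 - 11) - 8 ≡ 11. → (11, 11)
7P: (11, 11) + (11, 2): same x and y₁ ≡ -y₂, so the sum is O.
7P = O, so the order is 7.

7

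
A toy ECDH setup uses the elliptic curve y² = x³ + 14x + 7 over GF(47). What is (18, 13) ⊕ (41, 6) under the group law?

(18, 13) + (41, 6). λ = (6 - 13)/(41 - 18) ≡ 40/23 mod 47. 23⁻¹ ≡ 45 (mod 47), so λ ≡ 14.
  x = λ² - 18 - 41 = 196 - 59 ≡ 43; y = λ·(18 - 43) - 13 ≡ 13. → (43, 13)

(43, 13)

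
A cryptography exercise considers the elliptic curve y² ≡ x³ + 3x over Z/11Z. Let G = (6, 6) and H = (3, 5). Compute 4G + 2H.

First 4G:
Repeated addition: build up to 4G.
2G: tangent at (6, 6): λ = (3·6² + 3)/(2·6) ≡ 1/1. 1⁻¹ ≡ 1 (mod 11) since 1·1 = 1 ≡ 1, so λ ≡ 1·1 ≡ 1.
  x = λ² - 6 - 6 = 1 - 12 ≡ 0; y = λ·(6 - 0) - 6 ≡ 0. → (0, 0)
3G: (0, 0) + (6, 6). λ = (6 - 0)/(6 - 0) ≡ 6/6 mod 11. 6⁻¹ ≡ 2 (mod 11), so λ ≡ 1.
  x = λ² - 0 - 6 = 1 - 6 ≡ 6; y = λ·(0 - 6) - 0 ≡ 5. → (6, 5)
4G: (6, 5) + (6, 6): same x and y₁ ≡ -y₂, so the sum is O.
4G = O.
Next 2H:
Repeated addition: build up to 2H.
2H: tangent at (3, 5): λ = (3·3² + 3)/(2·5) ≡ 8/10. 10⁻¹ ≡ 10 (mod 11), so λ ≡ 8·10 ≡ 3.
  x = λ² - 3 - 3 = 9 - 6 ≡ 3; y = λ·(3 - 3) - 5 ≡ 6. → (3, 6)
2H = (3, 6).
Finally 4G + 2H:
O + (3, 6) = (3, 6) (identity).

(3, 6)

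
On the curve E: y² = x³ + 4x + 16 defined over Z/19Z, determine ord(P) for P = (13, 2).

2P: tangent at (13, 2): λ = (3·13² + 4)/(2·2) ≡ 17/4. 4⁻¹ ≡ 5 (mod 19) since 4·5 = 20 ≡ 1, so λ ≡ 17·5 ≡ 9.
  x = λ² - 13 - 13 = 81 - 26 ≡ 17; y = λ·(13 - 17) - 2 ≡ 0. → (17, 0)
3P: (17, 0) + (13, 2). λ = (2 - 0)/(13 - 17) ≡ 2/15 mod 19. 15⁻¹ ≡ 14 (mod 19), so λ ≡ 9.
  x = λ² - 17 - 13 = 81 - 30 ≡ 13; y = λ·(17 - 13) - 0 ≡ 17. → (13, 17)
4P: (13, 17) + (13, 2): same x and y₁ ≡ -y₂, so the sum is 𝒪.
4P = 𝒪, so the order is 4.

4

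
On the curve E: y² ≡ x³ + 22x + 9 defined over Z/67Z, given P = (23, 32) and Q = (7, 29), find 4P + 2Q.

(65, 52)

First 4P:
Double-and-add on 4 = (100)₂. Start with P = (23, 32) for the leading 1-bit.
double: tangent at (23, 32): λ = (3·23² + 22)/(2·32) ≡ 1/64. 64⁻¹ ≡ 22 (mod 67), so λ ≡ 1·22 ≡ 22.
  x = λ² - 23 - 23 = 484 - 46 ≡ 36; y = λ·(23 - 36) - 32 ≡ 17. → (36, 17)
double: tangent at (36, 17): λ = (3·36² + 22)/(2·17) ≡ 24/34. 34⁻¹ ≡ 2 (mod 67) since 34·2 = 68 ≡ 1, so λ ≡ 24·2 ≡ 48.
  x = λ² - 36 - 36 = 2304 - 72 ≡ 21; y = λ·(36 - 21) - 17 ≡ 33. → (21, 33)
4P = (21, 33).
Next 2Q:
Repeated addition: build up to 2Q.
2Q: tangent at (7, 29): λ = (3·7² + 22)/(2·29) ≡ 35/58. 58⁻¹ ≡ 52 (mod 67), so λ ≡ 35·52 ≡ 11.
  x = λ² - 7 - 7 = 121 - 14 ≡ 40; y = λ·(7 - 40) - 29 ≡ 10. → (40, 10)
2Q = (40, 10).
Finally 4P + 2Q:
(21, 33) + (40, 10). λ = (10 - 33)/(40 - 21) ≡ 44/19 mod 67. 19⁻¹ ≡ 60 (mod 67), so λ ≡ 27.
  x = λ² - 21 - 40 = 729 - 61 ≡ 65; y = λ·(21 - 65) - 33 ≡ 52. → (65, 52)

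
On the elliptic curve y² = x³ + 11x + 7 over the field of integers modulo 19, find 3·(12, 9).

O

Write Q = (12, 9).
Repeated addition: build up to 3Q.
2Q: tangent at (12, 9): λ = (3·12² + 11)/(2·9) ≡ 6/18. 18⁻¹ ≡ 18 (mod 19), so λ ≡ 6·18 ≡ 13.
  x = λ² - 12 - 12 = 169 - 24 ≡ 12; y = λ·(12 - 12) - 9 ≡ 10. → (12, 10)
3Q: (12, 10) + (12, 9): same x and y₁ ≡ -y₂, so the sum is ∞.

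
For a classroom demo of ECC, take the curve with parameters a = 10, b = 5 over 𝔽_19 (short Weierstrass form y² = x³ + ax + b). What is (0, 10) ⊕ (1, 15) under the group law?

(0, 10) + (1, 15). λ = (15 - 10)/(1 - 0) ≡ 5/1 mod 19. 1⁻¹ ≡ 1 (mod 19) since 1·1 = 1 ≡ 1, so λ ≡ 5.
  x = λ² - 0 - 1 = 25 - 1 ≡ 5; y = λ·(0 - 5) - 10 ≡ 3. → (5, 3)

(5, 3)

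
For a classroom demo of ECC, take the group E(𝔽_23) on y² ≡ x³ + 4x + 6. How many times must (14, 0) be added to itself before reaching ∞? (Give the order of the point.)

2

2P: (14, 0) + (14, 0): same x and y₁ ≡ -y₂, so the sum is ∞.
2P = ∞, so the order is 2.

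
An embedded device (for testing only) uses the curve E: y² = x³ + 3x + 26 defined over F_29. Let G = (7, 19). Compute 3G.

(20, 13)

Repeated addition: build up to 3G.
2G: tangent at (7, 19): λ = (3·7² + 3)/(2·19) ≡ 5/9. 9⁻¹ ≡ 13 (mod 29) since 9·13 = 117 ≡ 1, so λ ≡ 5·13 ≡ 7.
  x = λ² - 7 - 7 = 49 - 14 ≡ 6; y = λ·(7 - 6) - 19 ≡ 17. → (6, 17)
3G: (6, 17) + (7, 19). λ = (19 - 17)/(7 - 6) ≡ 2/1 mod 29. 1⁻¹ ≡ 1 (mod 29), so λ ≡ 2.
  x = λ² - 6 - 7 = 4 - 13 ≡ 20; y = λ·(6 - 20) - 17 ≡ 13. → (20, 13)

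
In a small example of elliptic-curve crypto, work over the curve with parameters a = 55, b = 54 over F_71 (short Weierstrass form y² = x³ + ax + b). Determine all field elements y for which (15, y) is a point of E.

none

x³ + 55x + 54 = 4254 ≡ 65 (mod 71).
65 is a non-residue mod 71; no y exists.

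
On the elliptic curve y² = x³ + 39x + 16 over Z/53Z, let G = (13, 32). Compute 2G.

tangent at (13, 32): λ = (3·13² + 39)/(2·32) ≡ 16/11. 11⁻¹ ≡ 29 (mod 53) since 11·29 = 319 ≡ 1, so λ ≡ 16·29 ≡ 40.
  x = λ² - 13 - 13 = 1600 - 26 ≡ 37; y = λ·(13 - 37) - 32 ≡ 15. → (37, 15)

(37, 15)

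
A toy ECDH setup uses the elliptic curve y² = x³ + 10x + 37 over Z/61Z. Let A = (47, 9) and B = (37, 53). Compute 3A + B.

First 3A:
Repeated addition: build up to 3A.
2A: tangent at (47, 9): λ = (3·47² + 10)/(2·9) ≡ 49/18. 18⁻¹ ≡ 17 (mod 61), so λ ≡ 49·17 ≡ 40.
  x = λ² - 47 - 47 = 1600 - 94 ≡ 42; y = λ·(47 - 42) - 9 ≡ 8. → (42, 8)
3A: (42, 8) + (47, 9). λ = (9 - 8)/(47 - 42) ≡ 1/5 mod 61. 5⁻¹ ≡ 49 (mod 61), so λ ≡ 49.
  x = λ² - 42 - 47 = 2401 - 89 ≡ 55; y = λ·(42 - 55) - 8 ≡ 26. → (55, 26)
3A = (55, 26).
Finally 3A + B:
(55, 26) + (37, 53). λ = (53 - 26)/(37 - 55) ≡ 27/43 mod 61. 43⁻¹ ≡ 44 (mod 61) since 43·44 = 1892 ≡ 1, so λ ≡ 29.
  x = λ² - 55 - 37 = 841 - 92 ≡ 17; y = λ·(55 - 17) - 26 ≡ 39. → (17, 39)

(17, 39)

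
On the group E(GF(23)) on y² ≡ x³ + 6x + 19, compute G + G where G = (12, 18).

(2, 4)

tangent at (12, 18): λ = (3·12² + 6)/(2·18) ≡ 1/13. 13⁻¹ ≡ 16 (mod 23), so λ ≡ 1·16 ≡ 16.
  x = λ² - 12 - 12 = 256 - 24 ≡ 2; y = λ·(12 - 2) - 18 ≡ 4. → (2, 4)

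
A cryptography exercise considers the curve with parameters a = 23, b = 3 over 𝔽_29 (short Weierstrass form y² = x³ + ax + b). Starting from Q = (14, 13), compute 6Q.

(24, 16)

Repeated addition: build up to 6Q.
2Q: tangent at (14, 13): λ = (3·14² + 23)/(2·13) ≡ 2/26. 26⁻¹ ≡ 19 (mod 29), so λ ≡ 2·19 ≡ 9.
  x = λ² - 14 - 14 = 81 - 28 ≡ 24; y = λ·(14 - 24) - 13 ≡ 13. → (24, 13)
3Q: (24, 13) + (14, 13). λ = (13 - 13)/(14 - 24) ≡ 0/19 mod 29. 19⁻¹ ≡ 26 (mod 29) since 19·26 = 494 ≡ 1, so λ ≡ 0.
  x = λ² - 24 - 14 = 0 - 38 ≡ 20; y = λ·(24 - 20) - 13 ≡ 16. → (20, 16)
4Q: (20, 16) + (14, 13). λ = (13 - 16)/(14 - 20) ≡ 26/23 mod 29. 23⁻¹ ≡ 24 (mod 29) since 23·24 = 552 ≡ 1, so λ ≡ 15.
  x = λ² - 20 - 14 = 225 - 34 ≡ 17; y = λ·(20 - 17) - 16 ≡ 0. → (17, 0)
5Q: (17, 0) + (14, 13). λ = (13 - 0)/(14 - 17) ≡ 13/26 mod 29. 26⁻¹ ≡ 19 (mod 29) since 26·19 = 494 ≡ 1, so λ ≡ 15.
  x = λ² - 17 - 14 = 225 - 31 ≡ 20; y = λ·(17 - 20) - 0 ≡ 13. → (20, 13)
6Q: (20, 13) + (14, 13). λ = (13 - 13)/(14 - 20) ≡ 0/23 mod 29. 23⁻¹ ≡ 24 (mod 29), so λ ≡ 0.
  x = λ² - 20 - 14 = 0 - 34 ≡ 24; y = λ·(20 - 24) - 13 ≡ 16. → (24, 16)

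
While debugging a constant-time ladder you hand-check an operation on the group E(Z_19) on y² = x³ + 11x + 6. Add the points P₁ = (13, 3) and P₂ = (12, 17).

(13, 3) + (12, 17). λ = (17 - 3)/(12 - 13) ≡ 14/18 mod 19. 18⁻¹ ≡ 18 (mod 19), so λ ≡ 5.
  x = λ² - 13 - 12 = 25 - 25 ≡ 0; y = λ·(13 - 0) - 3 ≡ 5. → (0, 5)

(0, 5)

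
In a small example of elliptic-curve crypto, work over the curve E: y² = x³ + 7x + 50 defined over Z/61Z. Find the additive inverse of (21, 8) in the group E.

(21, 53)

-(21, 8) = (21, -8 mod 61) = (21, 53).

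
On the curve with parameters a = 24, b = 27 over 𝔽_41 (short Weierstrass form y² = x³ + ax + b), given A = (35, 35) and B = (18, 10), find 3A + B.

First 3A:
Repeated addition: build up to 3A.
2A: tangent at (35, 35): λ = (3·35² + 24)/(2·35) ≡ 9/29. 29⁻¹ ≡ 17 (mod 41), so λ ≡ 9·17 ≡ 30.
  x = λ² - 35 - 35 = 900 - 70 ≡ 10; y = λ·(35 - 10) - 35 ≡ 18. → (10, 18)
3A: (10, 18) + (35, 35). λ = (35 - 18)/(35 - 10) ≡ 17/25 mod 41. 25⁻¹ ≡ 23 (mod 41), so λ ≡ 22.
  x = λ² - 10 - 35 = 484 - 45 ≡ 29; y = λ·(10 - 29) - 18 ≡ 15. → (29, 15)
3A = (29, 15).
Finally 3A + B:
(29, 15) + (18, 10). λ = (10 - 15)/(18 - 29) ≡ 36/30 mod 41. 30⁻¹ ≡ 26 (mod 41), so λ ≡ 34.
  x = λ² - 29 - 18 = 1156 - 47 ≡ 2; y = λ·(29 - 2) - 15 ≡ 1. → (2, 1)

(2, 1)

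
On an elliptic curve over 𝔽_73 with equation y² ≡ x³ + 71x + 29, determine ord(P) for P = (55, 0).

2P: (55, 0) + (55, 0): same x and y₁ ≡ -y₂, so the sum is ∞.
2P = ∞, so the order is 2.

2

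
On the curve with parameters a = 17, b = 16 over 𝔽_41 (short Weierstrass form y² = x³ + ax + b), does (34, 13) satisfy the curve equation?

yes

y² = 13² ≡ 5; x³ + 17x + 16 = 39898 ≡ 5 (mod 41). 5 = 5.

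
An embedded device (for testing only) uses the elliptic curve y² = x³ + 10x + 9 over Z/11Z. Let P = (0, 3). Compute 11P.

(2, 2)

Double-and-add on 11 = (1011)₂. Start with P = (0, 3) for the leading 1-bit.
double: tangent at (0, 3): λ = (3·0² + 10)/(2·3) ≡ 10/6. 6⁻¹ ≡ 2 (mod 11) since 6·2 = 12 ≡ 1, so λ ≡ 10·2 ≡ 9.
  x = λ² - 0 - 0 = 81 - 0 ≡ 4; y = λ·(0 - 4) - 3 ≡ 5. → (4, 5)
double: tangent at (4, 5): λ = (3·4² + 10)/(2·5) ≡ 3/10. 10⁻¹ ≡ 10 (mod 11), so λ ≡ 3·10 ≡ 8.
  x = λ² - 4 - 4 = 64 - 8 ≡ 1; y = λ·(4 - 1) - 5 ≡ 8. → (1, 8)
add P: (1, 8) + (0, 3). λ = (3 - 8)/(0 - 1) ≡ 6/10 mod 11. 10⁻¹ ≡ 10 (mod 11), so λ ≡ 5.
  x = λ² - 1 - 0 = 25 - 1 ≡ 2; y = λ·(1 - 2) - 8 ≡ 9. → (2, 9)
double: tangent at (2, 9): λ = (3·2² + 10)/(2·9) ≡ 0/7. 7⁻¹ ≡ 8 (mod 11) since 7·8 = 56 ≡ 1, so λ ≡ 0·8 ≡ 0.
  x = λ² - 2 - 2 = 0 - 4 ≡ 7; y = λ·(2 - 7) - 9 ≡ 2. → (7, 2)
add P: (7, 2) + (0, 3). λ = (3 - 2)/(0 - 7) ≡ 1/4 mod 11. 4⁻¹ ≡ 3 (mod 11) since 4·3 = 12 ≡ 1, so λ ≡ 3.
  x = λ² - 7 - 0 = 9 - 7 ≡ 2; y = λ·(7 - 2) - 2 ≡ 2. → (2, 2)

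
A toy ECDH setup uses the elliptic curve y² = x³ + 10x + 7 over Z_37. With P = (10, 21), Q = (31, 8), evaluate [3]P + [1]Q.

First 3P:
Repeated addition: build up to 3P.
2P: tangent at (10, 21): λ = (3·10² + 10)/(2·21) ≡ 14/5. 5⁻¹ ≡ 15 (mod 37) since 5·15 = 75 ≡ 1, so λ ≡ 14·15 ≡ 25.
  x = λ² - 10 - 10 = 625 - 20 ≡ 13; y = λ·(10 - 13) - 21 ≡ 15. → (13, 15)
3P: (13, 15) + (10, 21). λ = (21 - 15)/(10 - 13) ≡ 6/34 mod 37. 34⁻¹ ≡ 12 (mod 37), so λ ≡ 35.
  x = λ² - 13 - 10 = 1225 - 23 ≡ 18; y = λ·(13 - 18) - 15 ≡ 32. → (18, 32)
3P = (18, 32).
Finally 3P + Q:
(18, 32) + (31, 8). λ = (8 - 32)/(31 - 18) ≡ 13/13 mod 37. 13⁻¹ ≡ 20 (mod 37), so λ ≡ 1.
  x = λ² - 18 - 31 = 1 - 49 ≡ 26; y = λ·(18 - 26) - 32 ≡ 34. → (26, 34)

(26, 34)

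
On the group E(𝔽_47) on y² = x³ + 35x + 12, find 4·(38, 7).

(24, 24)

Write G = (38, 7).
Repeated addition: build up to 4G.
2G: tangent at (38, 7): λ = (3·38² + 35)/(2·7) ≡ 43/14. 14⁻¹ ≡ 37 (mod 47) since 14·37 = 518 ≡ 1, so λ ≡ 43·37 ≡ 40.
  x = λ² - 38 - 38 = 1600 - 76 ≡ 20; y = λ·(38 - 20) - 7 ≡ 8. → (20, 8)
3G: (20, 8) + (38, 7). λ = (7 - 8)/(38 - 20) ≡ 46/18 mod 47. 18⁻¹ ≡ 34 (mod 47), so λ ≡ 13.
  x = λ² - 20 - 38 = 169 - 58 ≡ 17; y = λ·(20 - 17) - 8 ≡ 31. → (17, 31)
4G: (17, 31) + (38, 7). λ = (7 - 31)/(38 - 17) ≡ 23/21 mod 47. 21⁻¹ ≡ 9 (mod 47), so λ ≡ 19.
  x = λ² - 17 - 38 = 361 - 55 ≡ 24; y = λ·(17 - 24) - 31 ≡ 24. → (24, 24)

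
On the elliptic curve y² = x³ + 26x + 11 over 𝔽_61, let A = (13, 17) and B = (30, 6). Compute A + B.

(60, 17)

(13, 17) + (30, 6). λ = (6 - 17)/(30 - 13) ≡ 50/17 mod 61. 17⁻¹ ≡ 18 (mod 61), so λ ≡ 46.
  x = λ² - 13 - 30 = 2116 - 43 ≡ 60; y = λ·(13 - 60) - 17 ≡ 17. → (60, 17)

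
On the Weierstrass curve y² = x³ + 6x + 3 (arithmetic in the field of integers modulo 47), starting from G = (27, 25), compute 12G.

Repeated addition: build up to 12G.
2G: tangent at (27, 25): λ = (3·27² + 6)/(2·25) ≡ 31/3. 3⁻¹ ≡ 16 (mod 47), so λ ≡ 31·16 ≡ 26.
  x = λ² - 27 - 27 = 676 - 54 ≡ 11; y = λ·(27 - 11) - 25 ≡ 15. → (11, 15)
3G: (11, 15) + (27, 25). λ = (25 - 15)/(27 - 11) ≡ 10/16 mod 47. 16⁻¹ ≡ 3 (mod 47), so λ ≡ 30.
  x = λ² - 11 - 27 = 900 - 38 ≡ 16; y = λ·(11 - 16) - 15 ≡ 23. → (16, 23)
4G: (16, 23) + (27, 25). λ = (25 - 23)/(27 - 16) ≡ 2/11 mod 47. 11⁻¹ ≡ 30 (mod 47) since 11·30 = 330 ≡ 1, so λ ≡ 13.
  x = λ² - 16 - 27 = 169 - 43 ≡ 32; y = λ·(16 - 32) - 23 ≡ 4. → (32, 4)
5G: (32, 4) + (27, 25). λ = (25 - 4)/(27 - 32) ≡ 21/42 mod 47. 42⁻¹ ≡ 28 (mod 47), so λ ≡ 24.
  x = λ² - 32 - 27 = 576 - 59 ≡ 0; y = λ·(32 - 0) - 4 ≡ 12. → (0, 12)
6G: (0, 12) + (27, 25). λ = (25 - 12)/(27 - 0) ≡ 13/27 mod 47. 27⁻¹ ≡ 7 (mod 47), so λ ≡ 44.
  x = λ² - 0 - 27 = 1936 - 27 ≡ 29; y = λ·(0 - 29) - 12 ≡ 28. → (29, 28)
7G: (29, 28) + (27, 25). λ = (25 - 28)/(27 - 29) ≡ 44/45 mod 47. 45⁻¹ ≡ 23 (mod 47) since 45·23 = 1035 ≡ 1, so λ ≡ 25.
  x = λ² - 29 - 27 = 625 - 56 ≡ 5; y = λ·(29 - 5) - 28 ≡ 8. → (5, 8)
8G: (5, 8) + (27, 25). λ = (25 - 8)/(27 - 5) ≡ 17/22 mod 47. 22⁻¹ ≡ 15 (mod 47) since 22·15 = 330 ≡ 1, so λ ≡ 20.
  x = λ² - 5 - 27 = 400 - 32 ≡ 39; y = λ·(5 - 39) - 8 ≡ 17. → (39, 17)
9G: (39, 17) + (27, 25). λ = (25 - 17)/(27 - 39) ≡ 8/35 mod 47. 35⁻¹ ≡ 43 (mod 47) since 35·43 = 1505 ≡ 1, so λ ≡ 15.
  x = λ² - 39 - 27 = 225 - 66 ≡ 18; y = λ·(39 - 18) - 17 ≡ 16. → (18, 16)
10G: (18, 16) + (27, 25). λ = (25 - 16)/(27 - 18) ≡ 9/9 mod 47. 9⁻¹ ≡ 21 (mod 47) since 9·21 = 189 ≡ 1, so λ ≡ 1.
  x = λ² - 18 - 27 = 1 - 45 ≡ 3; y = λ·(18 - 3) - 16 ≡ 46. → (3, 46)
11G: (3, 46) + (27, 25). λ = (25 - 46)/(27 - 3) ≡ 26/24 mod 47. 24⁻¹ ≡ 2 (mod 47), so λ ≡ 5.
  x = λ² - 3 - 27 = 25 - 30 ≡ 42; y = λ·(3 - 42) - 46 ≡ 41. → (42, 41)
12G: (42, 41) + (27, 25). λ = (25 - 41)/(27 - 42) ≡ 31/32 mod 47. 32⁻¹ ≡ 25 (mod 47) since 32·25 = 800 ≡ 1, so λ ≡ 23.
  x = λ² - 42 - 27 = 529 - 69 ≡ 37; y = λ·(42 - 37) - 41 ≡ 27. → (37, 27)

(37, 27)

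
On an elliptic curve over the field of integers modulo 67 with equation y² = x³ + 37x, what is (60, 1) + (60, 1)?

tangent at (60, 1): λ = (3·60² + 37)/(2·1) ≡ 50/2. 2⁻¹ ≡ 34 (mod 67) since 2·34 = 68 ≡ 1, so λ ≡ 50·34 ≡ 25.
  x = λ² - 60 - 60 = 625 - 120 ≡ 36; y = λ·(60 - 36) - 1 ≡ 63. → (36, 63)

(36, 63)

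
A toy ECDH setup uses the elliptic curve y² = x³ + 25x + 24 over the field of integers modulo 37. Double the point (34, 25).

tangent at (34, 25): λ = (3·34² + 25)/(2·25) ≡ 15/13. 13⁻¹ ≡ 20 (mod 37), so λ ≡ 15·20 ≡ 4.
  x = λ² - 34 - 34 = 16 - 68 ≡ 22; y = λ·(34 - 22) - 25 ≡ 23. → (22, 23)

(22, 23)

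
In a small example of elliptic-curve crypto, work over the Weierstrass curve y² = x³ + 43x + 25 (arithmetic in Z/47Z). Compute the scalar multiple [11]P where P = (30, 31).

Double-and-add on 11 = (1011)₂. Start with P = (30, 31) for the leading 1-bit.
double: tangent at (30, 31): λ = (3·30² + 43)/(2·31) ≡ 17/15. 15⁻¹ ≡ 22 (mod 47) since 15·22 = 330 ≡ 1, so λ ≡ 17·22 ≡ 45.
  x = λ² - 30 - 30 = 2025 - 60 ≡ 38; y = λ·(30 - 38) - 31 ≡ 32. → (38, 32)
double: tangent at (38, 32): λ = (3·38² + 43)/(2·32) ≡ 4/17. 17⁻¹ ≡ 36 (mod 47) since 17·36 = 612 ≡ 1, so λ ≡ 4·36 ≡ 3.
  x = λ² - 38 - 38 = 9 - 76 ≡ 27; y = λ·(38 - 27) - 32 ≡ 1. → (27, 1)
add P: (27, 1) + (30, 31). λ = (31 - 1)/(30 - 27) ≡ 30/3 mod 47. 3⁻¹ ≡ 16 (mod 47), so λ ≡ 10.
  x = λ² - 27 - 30 = 100 - 57 ≡ 43; y = λ·(27 - 43) - 1 ≡ 27. → (43, 27)
double: tangent at (43, 27): λ = (3·43² + 43)/(2·27) ≡ 44/7. 7⁻¹ ≡ 27 (mod 47) since 7·27 = 189 ≡ 1, so λ ≡ 44·27 ≡ 13.
  x = λ² - 43 - 43 = 169 - 86 ≡ 36; y = λ·(43 - 36) - 27 ≡ 17. → (36, 17)
add P: (36, 17) + (30, 31). λ = (31 - 17)/(30 - 36) ≡ 14/41 mod 47. 41⁻¹ ≡ 39 (mod 47), so λ ≡ 29.
  x = λ² - 36 - 30 = 841 - 66 ≡ 23; y = λ·(36 - 23) - 17 ≡ 31. → (23, 31)

(23, 31)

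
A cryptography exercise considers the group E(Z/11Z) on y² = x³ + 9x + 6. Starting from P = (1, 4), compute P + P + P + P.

(6, 10)

Double-and-add on 4 = (100)₂. Start with P = (1, 4) for the leading 1-bit.
double: tangent at (1, 4): λ = (3·1² + 9)/(2·4) ≡ 1/8. 8⁻¹ ≡ 7 (mod 11) since 8·7 = 56 ≡ 1, so λ ≡ 1·7 ≡ 7.
  x = λ² - 1 - 1 = 49 - 2 ≡ 3; y = λ·(1 - 3) - 4 ≡ 4. → (3, 4)
double: tangent at (3, 4): λ = (3·3² + 9)/(2·4) ≡ 3/8. 8⁻¹ ≡ 7 (mod 11), so λ ≡ 3·7 ≡ 10.
  x = λ² - 3 - 3 = 100 - 6 ≡ 6; y = λ·(3 - 6) - 4 ≡ 10. → (6, 10)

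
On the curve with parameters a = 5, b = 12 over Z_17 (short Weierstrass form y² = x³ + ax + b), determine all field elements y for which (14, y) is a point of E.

x³ + 5x + 12 = 2826 ≡ 4 (mod 17).
Square roots of 4 mod 17: 2 and 15 (since 2² = 4 ≡ 4).

2, 15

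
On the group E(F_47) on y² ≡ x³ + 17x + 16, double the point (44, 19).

(27, 18)

tangent at (44, 19): λ = (3·44² + 17)/(2·19) ≡ 44/38. 38⁻¹ ≡ 26 (mod 47) since 38·26 = 988 ≡ 1, so λ ≡ 44·26 ≡ 16.
  x = λ² - 44 - 44 = 256 - 88 ≡ 27; y = λ·(44 - 27) - 19 ≡ 18. → (27, 18)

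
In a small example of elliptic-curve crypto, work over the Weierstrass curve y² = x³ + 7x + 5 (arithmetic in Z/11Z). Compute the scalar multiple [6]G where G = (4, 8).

Repeated addition: build up to 6G.
2G: tangent at (4, 8): λ = (3·4² + 7)/(2·8) ≡ 0/5. 5⁻¹ ≡ 9 (mod 11) since 5·9 = 45 ≡ 1, so λ ≡ 0·9 ≡ 0.
  x = λ² - 4 - 4 = 0 - 8 ≡ 3; y = λ·(4 - 3) - 8 ≡ 3. → (3, 3)
3G: (3, 3) + (4, 8). λ = (8 - 3)/(4 - 3) ≡ 5/1 mod 11. 1⁻¹ ≡ 1 (mod 11) since 1·1 = 1 ≡ 1, so λ ≡ 5.
  x = λ² - 3 - 4 = 25 - 7 ≡ 7; y = λ·(3 - 7) - 3 ≡ 10. → (7, 10)
4G: (7, 10) + (4, 8). λ = (8 - 10)/(4 - 7) ≡ 9/8 mod 11. 8⁻¹ ≡ 7 (mod 11), so λ ≡ 8.
  x = λ² - 7 - 4 = 64 - 11 ≡ 9; y = λ·(7 - 9) - 10 ≡ 7. → (9, 7)
5G: (9, 7) + (4, 8). λ = (8 - 7)/(4 - 9) ≡ 1/6 mod 11. 6⁻¹ ≡ 2 (mod 11), so λ ≡ 2.
  x = λ² - 9 - 4 = 4 - 13 ≡ 2; y = λ·(9 - 2) - 7 ≡ 7. → (2, 7)
6G: (2, 7) + (4, 8). λ = (8 - 7)/(4 - 2) ≡ 1/2 mod 11. 2⁻¹ ≡ 6 (mod 11), so λ ≡ 6.
  x = λ² - 2 - 4 = 36 - 6 ≡ 8; y = λ·(2 - 8) - 7 ≡ 1. → (8, 1)

(8, 1)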